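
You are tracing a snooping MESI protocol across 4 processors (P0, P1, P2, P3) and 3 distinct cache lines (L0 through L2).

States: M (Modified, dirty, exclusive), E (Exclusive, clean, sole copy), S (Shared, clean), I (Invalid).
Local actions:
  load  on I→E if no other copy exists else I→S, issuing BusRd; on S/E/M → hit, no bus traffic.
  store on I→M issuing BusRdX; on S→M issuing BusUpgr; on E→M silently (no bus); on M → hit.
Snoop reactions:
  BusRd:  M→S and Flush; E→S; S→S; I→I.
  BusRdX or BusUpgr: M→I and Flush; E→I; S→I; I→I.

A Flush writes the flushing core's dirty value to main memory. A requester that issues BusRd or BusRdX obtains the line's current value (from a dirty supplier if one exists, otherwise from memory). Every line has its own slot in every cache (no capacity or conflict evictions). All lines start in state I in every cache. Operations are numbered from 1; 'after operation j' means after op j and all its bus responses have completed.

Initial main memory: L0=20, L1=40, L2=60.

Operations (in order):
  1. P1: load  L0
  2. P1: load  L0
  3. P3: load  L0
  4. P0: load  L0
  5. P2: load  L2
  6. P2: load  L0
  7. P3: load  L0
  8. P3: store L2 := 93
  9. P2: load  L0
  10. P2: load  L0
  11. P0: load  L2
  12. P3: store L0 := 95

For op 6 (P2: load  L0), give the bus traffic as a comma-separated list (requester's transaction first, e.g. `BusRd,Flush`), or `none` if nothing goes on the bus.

  op1 P1: load  L0 → I/E/I/I on L0; bus BusRd; mem=20
  op2 P1: load  L0 → I/E/I/I on L0; bus (none); mem=20
  op3 P3: load  L0 → I/S/I/S on L0; bus BusRd; mem=20
  op4 P0: load  L0 → S/S/I/S on L0; bus BusRd; mem=20
  op5 P2: load  L2 → I/I/E/I on L2; bus BusRd; mem=60
  op6 P2: load  L0 → S/S/S/S on L0; bus BusRd; mem=20
  op7 P3: load  L0 → S/S/S/S on L0; bus (none); mem=20
  op8 P3: store L2 := 93 → I/I/I/M on L2; bus BusRdX; mem=60
  op9 P2: load  L0 → S/S/S/S on L0; bus (none); mem=20
  op10 P2: load  L0 → S/S/S/S on L0; bus (none); mem=20
  op11 P0: load  L2 → S/I/I/S on L2; bus BusRd Flush; mem=93
  op12 P3: store L0 := 95 → I/I/I/M on L0; bus BusUpgr; mem=20

bus = BusRd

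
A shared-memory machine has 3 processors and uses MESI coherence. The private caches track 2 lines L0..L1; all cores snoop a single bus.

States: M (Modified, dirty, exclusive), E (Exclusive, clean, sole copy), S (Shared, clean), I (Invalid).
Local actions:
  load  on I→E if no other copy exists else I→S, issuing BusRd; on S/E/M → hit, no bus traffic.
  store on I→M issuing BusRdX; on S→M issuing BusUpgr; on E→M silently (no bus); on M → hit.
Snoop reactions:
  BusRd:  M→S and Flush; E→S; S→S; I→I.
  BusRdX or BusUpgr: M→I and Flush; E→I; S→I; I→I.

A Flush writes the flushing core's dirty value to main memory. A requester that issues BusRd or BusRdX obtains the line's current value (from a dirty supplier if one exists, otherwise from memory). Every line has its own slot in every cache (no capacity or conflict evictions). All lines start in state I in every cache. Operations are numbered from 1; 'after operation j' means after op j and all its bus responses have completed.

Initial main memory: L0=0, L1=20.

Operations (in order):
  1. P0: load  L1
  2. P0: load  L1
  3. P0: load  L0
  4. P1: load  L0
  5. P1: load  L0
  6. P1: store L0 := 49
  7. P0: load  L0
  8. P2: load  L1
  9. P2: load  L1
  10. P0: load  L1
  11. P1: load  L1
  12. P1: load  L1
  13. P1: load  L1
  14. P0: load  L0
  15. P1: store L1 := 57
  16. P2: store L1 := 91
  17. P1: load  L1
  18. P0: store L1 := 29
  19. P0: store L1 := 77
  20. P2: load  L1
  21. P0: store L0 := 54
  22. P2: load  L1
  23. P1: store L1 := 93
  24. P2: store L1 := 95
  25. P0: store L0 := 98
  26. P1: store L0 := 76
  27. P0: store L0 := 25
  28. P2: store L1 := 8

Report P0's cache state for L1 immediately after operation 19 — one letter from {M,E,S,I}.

state = M

[1] P0: load  L1 | P0:E(20), P1:I, P2:I | bus: BusRd
[2] P0: load  L1 | P0:E(20), P1:I, P2:I | bus: none
[3] P0: load  L0 | P0:E(0), P1:I, P2:I | bus: BusRd
[4] P1: load  L0 | P0:S(0), P1:S(0), P2:I | bus: BusRd
[5] P1: load  L0 | P0:S(0), P1:S(0), P2:I | bus: none
[6] P1: store L0 := 49 | P0:I, P1:M(49), P2:I | bus: BusUpgr
[7] P0: load  L0 | P0:S(49), P1:S(49), P2:I | bus: BusRd,Flush
[8] P2: load  L1 | P0:S(20), P1:I, P2:S(20) | bus: BusRd
[9] P2: load  L1 | P0:S(20), P1:I, P2:S(20) | bus: none
[10] P0: load  L1 | P0:S(20), P1:I, P2:S(20) | bus: none
[11] P1: load  L1 | P0:S(20), P1:S(20), P2:S(20) | bus: BusRd
[12] P1: load  L1 | P0:S(20), P1:S(20), P2:S(20) | bus: none
[13] P1: load  L1 | P0:S(20), P1:S(20), P2:S(20) | bus: none
[14] P0: load  L0 | P0:S(49), P1:S(49), P2:I | bus: none
[15] P1: store L1 := 57 | P0:I, P1:M(57), P2:I | bus: BusUpgr
[16] P2: store L1 := 91 | P0:I, P1:I, P2:M(91) | bus: BusRdX,Flush
[17] P1: load  L1 | P0:I, P1:S(91), P2:S(91) | bus: BusRd,Flush
[18] P0: store L1 := 29 | P0:M(29), P1:I, P2:I | bus: BusRdX
[19] P0: store L1 := 77 | P0:M(77), P1:I, P2:I | bus: none
[20] P2: load  L1 | P0:S(77), P1:I, P2:S(77) | bus: BusRd,Flush
[21] P0: store L0 := 54 | P0:M(54), P1:I, P2:I | bus: BusUpgr
[22] P2: load  L1 | P0:S(77), P1:I, P2:S(77) | bus: none
[23] P1: store L1 := 93 | P0:I, P1:M(93), P2:I | bus: BusRdX
[24] P2: store L1 := 95 | P0:I, P1:I, P2:M(95) | bus: BusRdX,Flush
[25] P0: store L0 := 98 | P0:M(98), P1:I, P2:I | bus: none
[26] P1: store L0 := 76 | P0:I, P1:M(76), P2:I | bus: BusRdX,Flush
[27] P0: store L0 := 25 | P0:M(25), P1:I, P2:I | bus: BusRdX,Flush
[28] P2: store L1 := 8 | P0:I, P1:I, P2:M(8) | bus: none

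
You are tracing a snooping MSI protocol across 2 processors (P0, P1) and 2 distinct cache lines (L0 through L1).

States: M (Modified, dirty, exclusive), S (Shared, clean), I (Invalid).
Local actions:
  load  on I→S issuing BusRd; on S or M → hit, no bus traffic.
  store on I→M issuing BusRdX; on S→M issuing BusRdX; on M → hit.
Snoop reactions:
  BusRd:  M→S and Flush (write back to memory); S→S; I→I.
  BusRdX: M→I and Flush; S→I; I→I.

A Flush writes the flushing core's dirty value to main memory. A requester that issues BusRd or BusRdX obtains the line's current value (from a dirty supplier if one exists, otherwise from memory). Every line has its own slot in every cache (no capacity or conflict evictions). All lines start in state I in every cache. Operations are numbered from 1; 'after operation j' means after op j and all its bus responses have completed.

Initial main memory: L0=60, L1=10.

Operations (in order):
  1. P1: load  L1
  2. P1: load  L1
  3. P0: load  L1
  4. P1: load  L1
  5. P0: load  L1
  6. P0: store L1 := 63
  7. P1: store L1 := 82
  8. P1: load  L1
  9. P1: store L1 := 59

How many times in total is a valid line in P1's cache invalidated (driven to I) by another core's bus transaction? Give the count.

1. P1: load  L1  bus=[BusRd]  L1: P0=I P1=S  mem[L1]=10
2. P1: load  L1  bus=[-]  L1: P0=I P1=S  mem[L1]=10
3. P0: load  L1  bus=[BusRd]  L1: P0=S P1=S  mem[L1]=10
4. P1: load  L1  bus=[-]  L1: P0=S P1=S  mem[L1]=10
5. P0: load  L1  bus=[-]  L1: P0=S P1=S  mem[L1]=10
6. P0: store L1 := 63  bus=[BusRdX]  L1: P0=M P1=I  mem[L1]=10
7. P1: store L1 := 82  bus=[BusRdX,Flush]  L1: P0=I P1=M  mem[L1]=63
8. P1: load  L1  bus=[-]  L1: P0=I P1=M  mem[L1]=63
9. P1: store L1 := 59  bus=[-]  L1: P0=I P1=M  mem[L1]=63

invalidations = 1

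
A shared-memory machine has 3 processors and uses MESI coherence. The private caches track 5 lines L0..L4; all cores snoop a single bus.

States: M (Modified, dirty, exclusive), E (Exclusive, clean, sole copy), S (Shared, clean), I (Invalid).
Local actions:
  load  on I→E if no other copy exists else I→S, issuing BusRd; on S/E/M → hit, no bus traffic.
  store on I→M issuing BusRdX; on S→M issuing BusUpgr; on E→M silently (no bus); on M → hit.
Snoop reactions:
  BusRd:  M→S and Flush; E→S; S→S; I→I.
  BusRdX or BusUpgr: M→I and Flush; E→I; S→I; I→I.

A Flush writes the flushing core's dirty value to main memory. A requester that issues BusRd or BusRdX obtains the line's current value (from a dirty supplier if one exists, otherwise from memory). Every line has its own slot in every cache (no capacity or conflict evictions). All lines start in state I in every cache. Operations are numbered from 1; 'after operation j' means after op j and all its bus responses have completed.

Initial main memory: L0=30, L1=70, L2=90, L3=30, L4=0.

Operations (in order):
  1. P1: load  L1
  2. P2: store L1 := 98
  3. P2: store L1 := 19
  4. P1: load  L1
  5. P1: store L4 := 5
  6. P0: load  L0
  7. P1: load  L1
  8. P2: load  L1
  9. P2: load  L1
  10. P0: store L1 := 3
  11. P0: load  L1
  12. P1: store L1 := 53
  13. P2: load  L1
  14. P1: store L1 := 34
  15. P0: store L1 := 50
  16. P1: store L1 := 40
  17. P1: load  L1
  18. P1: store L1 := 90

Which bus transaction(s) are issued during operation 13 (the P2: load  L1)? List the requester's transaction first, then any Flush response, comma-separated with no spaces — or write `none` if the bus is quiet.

bus = BusRd,Flush

[1] P1: load  L1 | P0:I, P1:E(70), P2:I | bus: BusRd
[2] P2: store L1 := 98 | P0:I, P1:I, P2:M(98) | bus: BusRdX
[3] P2: store L1 := 19 | P0:I, P1:I, P2:M(19) | bus: none
[4] P1: load  L1 | P0:I, P1:S(19), P2:S(19) | bus: BusRd,Flush
[5] P1: store L4 := 5 | P0:I, P1:M(5), P2:I | bus: BusRdX
[6] P0: load  L0 | P0:E(30), P1:I, P2:I | bus: BusRd
[7] P1: load  L1 | P0:I, P1:S(19), P2:S(19) | bus: none
[8] P2: load  L1 | P0:I, P1:S(19), P2:S(19) | bus: none
[9] P2: load  L1 | P0:I, P1:S(19), P2:S(19) | bus: none
[10] P0: store L1 := 3 | P0:M(3), P1:I, P2:I | bus: BusRdX
[11] P0: load  L1 | P0:M(3), P1:I, P2:I | bus: none
[12] P1: store L1 := 53 | P0:I, P1:M(53), P2:I | bus: BusRdX,Flush
[13] P2: load  L1 | P0:I, P1:S(53), P2:S(53) | bus: BusRd,Flush
[14] P1: store L1 := 34 | P0:I, P1:M(34), P2:I | bus: BusUpgr
[15] P0: store L1 := 50 | P0:M(50), P1:I, P2:I | bus: BusRdX,Flush
[16] P1: store L1 := 40 | P0:I, P1:M(40), P2:I | bus: BusRdX,Flush
[17] P1: load  L1 | P0:I, P1:M(40), P2:I | bus: none
[18] P1: store L1 := 90 | P0:I, P1:M(90), P2:I | bus: none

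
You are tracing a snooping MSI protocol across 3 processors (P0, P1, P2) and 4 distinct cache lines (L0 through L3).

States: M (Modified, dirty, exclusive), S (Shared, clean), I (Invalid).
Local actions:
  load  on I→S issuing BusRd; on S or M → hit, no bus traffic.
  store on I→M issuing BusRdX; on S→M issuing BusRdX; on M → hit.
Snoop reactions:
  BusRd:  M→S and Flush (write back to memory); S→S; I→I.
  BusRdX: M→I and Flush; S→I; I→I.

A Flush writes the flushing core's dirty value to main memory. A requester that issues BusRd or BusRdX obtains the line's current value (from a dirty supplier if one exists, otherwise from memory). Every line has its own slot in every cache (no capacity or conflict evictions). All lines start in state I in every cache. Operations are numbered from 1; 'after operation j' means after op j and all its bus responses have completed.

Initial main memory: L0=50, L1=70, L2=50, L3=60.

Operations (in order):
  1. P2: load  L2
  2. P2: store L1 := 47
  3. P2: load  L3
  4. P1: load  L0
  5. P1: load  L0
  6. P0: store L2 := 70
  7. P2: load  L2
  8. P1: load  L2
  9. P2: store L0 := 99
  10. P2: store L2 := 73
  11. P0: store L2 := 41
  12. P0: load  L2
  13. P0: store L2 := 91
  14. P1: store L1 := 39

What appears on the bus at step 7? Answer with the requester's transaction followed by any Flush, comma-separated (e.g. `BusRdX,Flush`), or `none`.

step 1: P2: load  L2  ⟶  IIS  (L2)  txn=BusRd  M[L2]=50
step 2: P2: store L1 := 47  ⟶  IIM  (L1)  txn=BusRdX  M[L1]=70
step 3: P2: load  L3  ⟶  IIS  (L3)  txn=BusRd  M[L3]=60
step 4: P1: load  L0  ⟶  ISI  (L0)  txn=BusRd  M[L0]=50
step 5: P1: load  L0  ⟶  ISI  (L0)  txn=∅  M[L0]=50
step 6: P0: store L2 := 70  ⟶  MII  (L2)  txn=BusRdX  M[L2]=50
step 7: P2: load  L2  ⟶  SIS  (L2)  txn=BusRd+Flush  M[L2]=70
step 8: P1: load  L2  ⟶  SSS  (L2)  txn=BusRd  M[L2]=70
step 9: P2: store L0 := 99  ⟶  IIM  (L0)  txn=BusRdX  M[L0]=50
step 10: P2: store L2 := 73  ⟶  IIM  (L2)  txn=BusRdX  M[L2]=70
step 11: P0: store L2 := 41  ⟶  MII  (L2)  txn=BusRdX+Flush  M[L2]=73
step 12: P0: load  L2  ⟶  MII  (L2)  txn=∅  M[L2]=73
step 13: P0: store L2 := 91  ⟶  MII  (L2)  txn=∅  M[L2]=73
step 14: P1: store L1 := 39  ⟶  IMI  (L1)  txn=BusRdX+Flush  M[L1]=47

bus = BusRd,Flush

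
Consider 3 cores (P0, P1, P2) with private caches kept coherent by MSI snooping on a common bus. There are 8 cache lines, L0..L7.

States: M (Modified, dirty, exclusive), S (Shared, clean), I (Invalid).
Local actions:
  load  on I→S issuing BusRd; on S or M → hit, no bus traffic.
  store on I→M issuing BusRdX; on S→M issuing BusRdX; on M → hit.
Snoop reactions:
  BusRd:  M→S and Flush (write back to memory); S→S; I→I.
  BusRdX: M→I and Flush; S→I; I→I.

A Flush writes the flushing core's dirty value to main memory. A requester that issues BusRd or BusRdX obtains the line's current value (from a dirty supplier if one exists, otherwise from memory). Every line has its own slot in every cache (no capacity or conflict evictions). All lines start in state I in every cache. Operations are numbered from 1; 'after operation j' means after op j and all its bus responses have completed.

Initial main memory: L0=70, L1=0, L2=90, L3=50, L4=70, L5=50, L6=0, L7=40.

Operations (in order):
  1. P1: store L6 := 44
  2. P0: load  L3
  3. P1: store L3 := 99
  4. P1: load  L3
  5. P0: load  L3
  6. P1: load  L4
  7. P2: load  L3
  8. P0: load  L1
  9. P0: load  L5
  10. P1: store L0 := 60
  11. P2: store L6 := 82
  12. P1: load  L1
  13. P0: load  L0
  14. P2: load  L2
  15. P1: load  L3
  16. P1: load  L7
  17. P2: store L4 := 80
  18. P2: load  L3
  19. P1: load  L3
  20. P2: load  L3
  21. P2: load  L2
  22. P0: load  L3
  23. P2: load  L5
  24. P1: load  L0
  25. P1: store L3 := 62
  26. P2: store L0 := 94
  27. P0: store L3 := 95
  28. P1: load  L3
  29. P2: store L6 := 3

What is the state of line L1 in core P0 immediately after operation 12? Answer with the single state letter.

state = S

1. P1: store L6 := 44  bus=[BusRdX]  L6: P0=I P1=M P2=I  mem[L6]=0
2. P0: load  L3  bus=[BusRd]  L3: P0=S P1=I P2=I  mem[L3]=50
3. P1: store L3 := 99  bus=[BusRdX]  L3: P0=I P1=M P2=I  mem[L3]=50
4. P1: load  L3  bus=[-]  L3: P0=I P1=M P2=I  mem[L3]=50
5. P0: load  L3  bus=[BusRd,Flush]  L3: P0=S P1=S P2=I  mem[L3]=99
6. P1: load  L4  bus=[BusRd]  L4: P0=I P1=S P2=I  mem[L4]=70
7. P2: load  L3  bus=[BusRd]  L3: P0=S P1=S P2=S  mem[L3]=99
8. P0: load  L1  bus=[BusRd]  L1: P0=S P1=I P2=I  mem[L1]=0
9. P0: load  L5  bus=[BusRd]  L5: P0=S P1=I P2=I  mem[L5]=50
10. P1: store L0 := 60  bus=[BusRdX]  L0: P0=I P1=M P2=I  mem[L0]=70
11. P2: store L6 := 82  bus=[BusRdX,Flush]  L6: P0=I P1=I P2=M  mem[L6]=44
12. P1: load  L1  bus=[BusRd]  L1: P0=S P1=S P2=I  mem[L1]=0
13. P0: load  L0  bus=[BusRd,Flush]  L0: P0=S P1=S P2=I  mem[L0]=60
14. P2: load  L2  bus=[BusRd]  L2: P0=I P1=I P2=S  mem[L2]=90
15. P1: load  L3  bus=[-]  L3: P0=S P1=S P2=S  mem[L3]=99
16. P1: load  L7  bus=[BusRd]  L7: P0=I P1=S P2=I  mem[L7]=40
17. P2: store L4 := 80  bus=[BusRdX]  L4: P0=I P1=I P2=M  mem[L4]=70
18. P2: load  L3  bus=[-]  L3: P0=S P1=S P2=S  mem[L3]=99
19. P1: load  L3  bus=[-]  L3: P0=S P1=S P2=S  mem[L3]=99
20. P2: load  L3  bus=[-]  L3: P0=S P1=S P2=S  mem[L3]=99
21. P2: load  L2  bus=[-]  L2: P0=I P1=I P2=S  mem[L2]=90
22. P0: load  L3  bus=[-]  L3: P0=S P1=S P2=S  mem[L3]=99
23. P2: load  L5  bus=[BusRd]  L5: P0=S P1=I P2=S  mem[L5]=50
24. P1: load  L0  bus=[-]  L0: P0=S P1=S P2=I  mem[L0]=60
25. P1: store L3 := 62  bus=[BusRdX]  L3: P0=I P1=M P2=I  mem[L3]=99
26. P2: store L0 := 94  bus=[BusRdX]  L0: P0=I P1=I P2=M  mem[L0]=60
27. P0: store L3 := 95  bus=[BusRdX,Flush]  L3: P0=M P1=I P2=I  mem[L3]=62
28. P1: load  L3  bus=[BusRd,Flush]  L3: P0=S P1=S P2=I  mem[L3]=95
29. P2: store L6 := 3  bus=[-]  L6: P0=I P1=I P2=M  mem[L6]=44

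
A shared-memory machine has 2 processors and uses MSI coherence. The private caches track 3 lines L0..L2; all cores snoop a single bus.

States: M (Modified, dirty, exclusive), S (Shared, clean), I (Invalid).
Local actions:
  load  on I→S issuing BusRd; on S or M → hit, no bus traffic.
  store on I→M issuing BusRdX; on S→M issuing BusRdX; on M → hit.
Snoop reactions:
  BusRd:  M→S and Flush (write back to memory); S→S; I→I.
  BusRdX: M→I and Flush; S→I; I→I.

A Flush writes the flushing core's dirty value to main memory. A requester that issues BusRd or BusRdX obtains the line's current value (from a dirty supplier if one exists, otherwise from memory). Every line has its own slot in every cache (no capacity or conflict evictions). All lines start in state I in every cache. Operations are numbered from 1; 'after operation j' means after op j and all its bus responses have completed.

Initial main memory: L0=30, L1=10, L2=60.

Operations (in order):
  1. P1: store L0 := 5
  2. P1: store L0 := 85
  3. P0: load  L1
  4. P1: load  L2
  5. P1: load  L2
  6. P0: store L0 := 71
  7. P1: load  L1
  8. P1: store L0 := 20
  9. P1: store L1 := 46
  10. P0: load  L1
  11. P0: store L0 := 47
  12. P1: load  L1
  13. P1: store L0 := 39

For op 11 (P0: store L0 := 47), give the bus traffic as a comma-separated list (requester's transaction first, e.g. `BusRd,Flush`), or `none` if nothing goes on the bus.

bus = BusRdX,Flush

1. P1: store L0 := 5  bus=[BusRdX]  L0: P0=I P1=M  mem[L0]=30
2. P1: store L0 := 85  bus=[-]  L0: P0=I P1=M  mem[L0]=30
3. P0: load  L1  bus=[BusRd]  L1: P0=S P1=I  mem[L1]=10
4. P1: load  L2  bus=[BusRd]  L2: P0=I P1=S  mem[L2]=60
5. P1: load  L2  bus=[-]  L2: P0=I P1=S  mem[L2]=60
6. P0: store L0 := 71  bus=[BusRdX,Flush]  L0: P0=M P1=I  mem[L0]=85
7. P1: load  L1  bus=[BusRd]  L1: P0=S P1=S  mem[L1]=10
8. P1: store L0 := 20  bus=[BusRdX,Flush]  L0: P0=I P1=M  mem[L0]=71
9. P1: store L1 := 46  bus=[BusRdX]  L1: P0=I P1=M  mem[L1]=10
10. P0: load  L1  bus=[BusRd,Flush]  L1: P0=S P1=S  mem[L1]=46
11. P0: store L0 := 47  bus=[BusRdX,Flush]  L0: P0=M P1=I  mem[L0]=20
12. P1: load  L1  bus=[-]  L1: P0=S P1=S  mem[L1]=46
13. P1: store L0 := 39  bus=[BusRdX,Flush]  L0: P0=I P1=M  mem[L0]=47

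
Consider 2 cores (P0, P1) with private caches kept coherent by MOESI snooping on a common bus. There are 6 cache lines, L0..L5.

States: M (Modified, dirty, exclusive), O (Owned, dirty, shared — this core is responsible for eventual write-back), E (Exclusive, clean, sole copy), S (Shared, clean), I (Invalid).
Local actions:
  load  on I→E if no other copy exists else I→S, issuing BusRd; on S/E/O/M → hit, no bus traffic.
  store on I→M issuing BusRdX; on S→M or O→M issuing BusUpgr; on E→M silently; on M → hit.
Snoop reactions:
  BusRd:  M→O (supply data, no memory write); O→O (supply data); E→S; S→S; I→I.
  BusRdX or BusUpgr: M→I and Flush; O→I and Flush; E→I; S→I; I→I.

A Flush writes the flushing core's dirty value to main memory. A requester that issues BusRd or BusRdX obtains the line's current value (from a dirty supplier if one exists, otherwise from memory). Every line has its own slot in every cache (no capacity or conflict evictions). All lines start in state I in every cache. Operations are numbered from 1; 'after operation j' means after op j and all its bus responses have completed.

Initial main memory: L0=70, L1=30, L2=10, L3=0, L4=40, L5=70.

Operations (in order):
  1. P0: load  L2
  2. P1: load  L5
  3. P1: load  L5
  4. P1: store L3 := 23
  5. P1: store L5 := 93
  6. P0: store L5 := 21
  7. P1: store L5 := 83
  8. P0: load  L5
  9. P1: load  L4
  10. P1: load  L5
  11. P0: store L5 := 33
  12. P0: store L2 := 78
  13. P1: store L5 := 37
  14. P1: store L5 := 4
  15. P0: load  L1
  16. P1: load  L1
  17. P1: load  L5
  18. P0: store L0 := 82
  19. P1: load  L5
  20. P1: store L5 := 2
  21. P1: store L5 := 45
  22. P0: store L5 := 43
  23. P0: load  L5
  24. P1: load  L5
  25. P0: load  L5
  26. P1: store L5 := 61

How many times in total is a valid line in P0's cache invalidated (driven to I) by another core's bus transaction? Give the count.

invalidations = 3

1. P0: load  L2  bus=[BusRd]  L2: P0=E P1=I  mem[L2]=10
2. P1: load  L5  bus=[BusRd]  L5: P0=I P1=E  mem[L5]=70
3. P1: load  L5  bus=[-]  L5: P0=I P1=E  mem[L5]=70
4. P1: store L3 := 23  bus=[BusRdX]  L3: P0=I P1=M  mem[L3]=0
5. P1: store L5 := 93  bus=[-]  L5: P0=I P1=M  mem[L5]=70
6. P0: store L5 := 21  bus=[BusRdX,Flush]  L5: P0=M P1=I  mem[L5]=93
7. P1: store L5 := 83  bus=[BusRdX,Flush]  L5: P0=I P1=M  mem[L5]=21
8. P0: load  L5  bus=[BusRd]  L5: P0=S P1=O  mem[L5]=21
9. P1: load  L4  bus=[BusRd]  L4: P0=I P1=E  mem[L4]=40
10. P1: load  L5  bus=[-]  L5: P0=S P1=O  mem[L5]=21
11. P0: store L5 := 33  bus=[BusUpgr,Flush]  L5: P0=M P1=I  mem[L5]=83
12. P0: store L2 := 78  bus=[-]  L2: P0=M P1=I  mem[L2]=10
13. P1: store L5 := 37  bus=[BusRdX,Flush]  L5: P0=I P1=M  mem[L5]=33
14. P1: store L5 := 4  bus=[-]  L5: P0=I P1=M  mem[L5]=33
15. P0: load  L1  bus=[BusRd]  L1: P0=E P1=I  mem[L1]=30
16. P1: load  L1  bus=[BusRd]  L1: P0=S P1=S  mem[L1]=30
17. P1: load  L5  bus=[-]  L5: P0=I P1=M  mem[L5]=33
18. P0: store L0 := 82  bus=[BusRdX]  L0: P0=M P1=I  mem[L0]=70
19. P1: load  L5  bus=[-]  L5: P0=I P1=M  mem[L5]=33
20. P1: store L5 := 2  bus=[-]  L5: P0=I P1=M  mem[L5]=33
21. P1: store L5 := 45  bus=[-]  L5: P0=I P1=M  mem[L5]=33
22. P0: store L5 := 43  bus=[BusRdX,Flush]  L5: P0=M P1=I  mem[L5]=45
23. P0: load  L5  bus=[-]  L5: P0=M P1=I  mem[L5]=45
24. P1: load  L5  bus=[BusRd]  L5: P0=O P1=S  mem[L5]=45
25. P0: load  L5  bus=[-]  L5: P0=O P1=S  mem[L5]=45
26. P1: store L5 := 61  bus=[BusUpgr,Flush]  L5: P0=I P1=M  mem[L5]=43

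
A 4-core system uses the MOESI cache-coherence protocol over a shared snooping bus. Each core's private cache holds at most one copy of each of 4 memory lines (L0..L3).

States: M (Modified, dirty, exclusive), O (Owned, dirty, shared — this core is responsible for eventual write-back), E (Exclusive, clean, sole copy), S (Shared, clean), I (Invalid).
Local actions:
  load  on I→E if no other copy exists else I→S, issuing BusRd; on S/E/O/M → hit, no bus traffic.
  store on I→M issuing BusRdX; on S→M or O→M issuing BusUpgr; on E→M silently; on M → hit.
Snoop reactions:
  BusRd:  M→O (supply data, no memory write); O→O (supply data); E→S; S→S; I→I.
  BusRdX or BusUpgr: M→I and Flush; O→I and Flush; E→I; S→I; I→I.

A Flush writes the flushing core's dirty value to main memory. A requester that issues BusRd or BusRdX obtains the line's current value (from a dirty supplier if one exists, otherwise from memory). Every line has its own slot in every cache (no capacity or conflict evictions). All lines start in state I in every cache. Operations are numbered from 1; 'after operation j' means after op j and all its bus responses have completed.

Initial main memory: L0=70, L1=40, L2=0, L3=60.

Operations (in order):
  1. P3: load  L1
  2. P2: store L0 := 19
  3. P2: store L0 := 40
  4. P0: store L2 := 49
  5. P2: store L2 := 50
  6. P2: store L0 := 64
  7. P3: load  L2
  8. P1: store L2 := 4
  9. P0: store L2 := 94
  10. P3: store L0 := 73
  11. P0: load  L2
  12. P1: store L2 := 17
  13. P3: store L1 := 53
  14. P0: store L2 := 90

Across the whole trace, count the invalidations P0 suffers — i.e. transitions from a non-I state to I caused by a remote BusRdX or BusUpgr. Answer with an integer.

invalidations = 2

[1] P3: load  L1 | P0:I, P1:I, P2:I, P3:E(40) | bus: BusRd
[2] P2: store L0 := 19 | P0:I, P1:I, P2:M(19), P3:I | bus: BusRdX
[3] P2: store L0 := 40 | P0:I, P1:I, P2:M(40), P3:I | bus: none
[4] P0: store L2 := 49 | P0:M(49), P1:I, P2:I, P3:I | bus: BusRdX
[5] P2: store L2 := 50 | P0:I, P1:I, P2:M(50), P3:I | bus: BusRdX,Flush
[6] P2: store L0 := 64 | P0:I, P1:I, P2:M(64), P3:I | bus: none
[7] P3: load  L2 | P0:I, P1:I, P2:O(50), P3:S(50) | bus: BusRd
[8] P1: store L2 := 4 | P0:I, P1:M(4), P2:I, P3:I | bus: BusRdX,Flush
[9] P0: store L2 := 94 | P0:M(94), P1:I, P2:I, P3:I | bus: BusRdX,Flush
[10] P3: store L0 := 73 | P0:I, P1:I, P2:I, P3:M(73) | bus: BusRdX,Flush
[11] P0: load  L2 | P0:M(94), P1:I, P2:I, P3:I | bus: none
[12] P1: store L2 := 17 | P0:I, P1:M(17), P2:I, P3:I | bus: BusRdX,Flush
[13] P3: store L1 := 53 | P0:I, P1:I, P2:I, P3:M(53) | bus: none
[14] P0: store L2 := 90 | P0:M(90), P1:I, P2:I, P3:I | bus: BusRdX,Flush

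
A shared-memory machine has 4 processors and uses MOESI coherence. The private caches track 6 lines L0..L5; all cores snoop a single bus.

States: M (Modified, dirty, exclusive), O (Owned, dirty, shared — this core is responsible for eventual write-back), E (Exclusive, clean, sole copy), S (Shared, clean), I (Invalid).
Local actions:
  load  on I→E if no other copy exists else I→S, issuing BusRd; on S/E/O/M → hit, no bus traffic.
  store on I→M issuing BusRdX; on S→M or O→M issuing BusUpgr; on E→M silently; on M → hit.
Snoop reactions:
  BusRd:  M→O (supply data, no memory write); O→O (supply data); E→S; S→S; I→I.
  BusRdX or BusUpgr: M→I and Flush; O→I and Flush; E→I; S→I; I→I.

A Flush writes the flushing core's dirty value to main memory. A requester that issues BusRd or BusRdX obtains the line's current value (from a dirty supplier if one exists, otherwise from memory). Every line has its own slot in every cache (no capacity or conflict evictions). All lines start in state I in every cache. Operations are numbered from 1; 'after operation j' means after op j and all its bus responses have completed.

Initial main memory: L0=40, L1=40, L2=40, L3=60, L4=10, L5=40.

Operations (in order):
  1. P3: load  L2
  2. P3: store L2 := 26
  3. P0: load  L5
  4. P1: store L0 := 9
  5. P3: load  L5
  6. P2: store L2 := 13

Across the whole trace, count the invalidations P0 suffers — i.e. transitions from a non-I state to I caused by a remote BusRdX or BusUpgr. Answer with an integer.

1. P3: load  L2  bus=[BusRd]  L2: P0=I P1=I P2=I P3=E  mem[L2]=40
2. P3: store L2 := 26  bus=[-]  L2: P0=I P1=I P2=I P3=M  mem[L2]=40
3. P0: load  L5  bus=[BusRd]  L5: P0=E P1=I P2=I P3=I  mem[L5]=40
4. P1: store L0 := 9  bus=[BusRdX]  L0: P0=I P1=M P2=I P3=I  mem[L0]=40
5. P3: load  L5  bus=[BusRd]  L5: P0=S P1=I P2=I P3=S  mem[L5]=40
6. P2: store L2 := 13  bus=[BusRdX,Flush]  L2: P0=I P1=I P2=M P3=I  mem[L2]=26

invalidations = 0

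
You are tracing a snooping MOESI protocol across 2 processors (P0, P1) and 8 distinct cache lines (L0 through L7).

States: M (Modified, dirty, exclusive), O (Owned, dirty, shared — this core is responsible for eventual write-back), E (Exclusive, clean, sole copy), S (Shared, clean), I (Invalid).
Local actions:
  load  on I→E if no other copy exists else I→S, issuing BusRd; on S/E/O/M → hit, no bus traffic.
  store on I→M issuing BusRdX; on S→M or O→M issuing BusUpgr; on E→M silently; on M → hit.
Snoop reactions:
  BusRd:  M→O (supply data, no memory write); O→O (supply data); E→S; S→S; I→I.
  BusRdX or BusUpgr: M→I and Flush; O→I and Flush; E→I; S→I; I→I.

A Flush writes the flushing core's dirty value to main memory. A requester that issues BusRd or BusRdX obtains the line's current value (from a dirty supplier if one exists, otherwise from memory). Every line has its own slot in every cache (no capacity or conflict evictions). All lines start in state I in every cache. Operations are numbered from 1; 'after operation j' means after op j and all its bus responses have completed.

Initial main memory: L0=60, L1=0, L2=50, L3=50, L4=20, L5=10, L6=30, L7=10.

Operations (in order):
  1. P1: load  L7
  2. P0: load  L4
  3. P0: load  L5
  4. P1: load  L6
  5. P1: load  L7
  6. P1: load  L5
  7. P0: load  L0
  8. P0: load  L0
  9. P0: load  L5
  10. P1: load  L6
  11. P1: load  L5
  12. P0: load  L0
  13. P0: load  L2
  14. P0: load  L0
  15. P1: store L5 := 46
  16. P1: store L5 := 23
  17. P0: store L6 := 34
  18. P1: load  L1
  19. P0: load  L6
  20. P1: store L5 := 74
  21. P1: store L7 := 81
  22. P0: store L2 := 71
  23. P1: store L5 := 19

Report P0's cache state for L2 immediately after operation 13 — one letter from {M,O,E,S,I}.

step 1: P1: load  L7  ⟶  IE  (L7)  txn=BusRd  M[L7]=10
step 2: P0: load  L4  ⟶  EI  (L4)  txn=BusRd  M[L4]=20
step 3: P0: load  L5  ⟶  EI  (L5)  txn=BusRd  M[L5]=10
step 4: P1: load  L6  ⟶  IE  (L6)  txn=BusRd  M[L6]=30
step 5: P1: load  L7  ⟶  IE  (L7)  txn=∅  M[L7]=10
step 6: P1: load  L5  ⟶  SS  (L5)  txn=BusRd  M[L5]=10
step 7: P0: load  L0  ⟶  EI  (L0)  txn=BusRd  M[L0]=60
step 8: P0: load  L0  ⟶  EI  (L0)  txn=∅  M[L0]=60
step 9: P0: load  L5  ⟶  SS  (L5)  txn=∅  M[L5]=10
step 10: P1: load  L6  ⟶  IE  (L6)  txn=∅  M[L6]=30
step 11: P1: load  L5  ⟶  SS  (L5)  txn=∅  M[L5]=10
step 12: P0: load  L0  ⟶  EI  (L0)  txn=∅  M[L0]=60
step 13: P0: load  L2  ⟶  EI  (L2)  txn=BusRd  M[L2]=50
step 14: P0: load  L0  ⟶  EI  (L0)  txn=∅  M[L0]=60
step 15: P1: store L5 := 46  ⟶  IM  (L5)  txn=BusUpgr  M[L5]=10
step 16: P1: store L5 := 23  ⟶  IM  (L5)  txn=∅  M[L5]=10
step 17: P0: store L6 := 34  ⟶  MI  (L6)  txn=BusRdX  M[L6]=30
step 18: P1: load  L1  ⟶  IE  (L1)  txn=BusRd  M[L1]=0
step 19: P0: load  L6  ⟶  MI  (L6)  txn=∅  M[L6]=30
step 20: P1: store L5 := 74  ⟶  IM  (L5)  txn=∅  M[L5]=10
step 21: P1: store L7 := 81  ⟶  IM  (L7)  txn=∅  M[L7]=10
step 22: P0: store L2 := 71  ⟶  MI  (L2)  txn=∅  M[L2]=50
step 23: P1: store L5 := 19  ⟶  IM  (L5)  txn=∅  M[L5]=10

state = E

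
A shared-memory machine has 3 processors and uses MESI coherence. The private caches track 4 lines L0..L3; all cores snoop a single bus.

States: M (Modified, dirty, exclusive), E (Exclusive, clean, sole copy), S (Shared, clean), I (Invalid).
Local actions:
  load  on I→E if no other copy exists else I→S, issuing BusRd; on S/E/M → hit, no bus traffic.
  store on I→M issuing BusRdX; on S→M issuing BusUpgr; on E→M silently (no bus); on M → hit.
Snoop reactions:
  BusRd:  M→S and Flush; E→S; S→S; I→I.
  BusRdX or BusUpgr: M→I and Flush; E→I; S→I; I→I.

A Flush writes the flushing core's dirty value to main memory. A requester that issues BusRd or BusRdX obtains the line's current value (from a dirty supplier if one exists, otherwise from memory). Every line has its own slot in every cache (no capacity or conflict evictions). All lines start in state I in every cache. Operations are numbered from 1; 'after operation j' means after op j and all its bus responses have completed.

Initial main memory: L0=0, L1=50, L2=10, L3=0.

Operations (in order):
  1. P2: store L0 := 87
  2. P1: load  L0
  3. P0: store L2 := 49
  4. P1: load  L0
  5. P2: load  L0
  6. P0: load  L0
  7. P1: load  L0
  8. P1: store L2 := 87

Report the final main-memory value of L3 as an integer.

memory[L3] = 0

[1] P2: store L0 := 87 | P0:I, P1:I, P2:M(87) | bus: BusRdX
[2] P1: load  L0 | P0:I, P1:S(87), P2:S(87) | bus: BusRd,Flush
[3] P0: store L2 := 49 | P0:M(49), P1:I, P2:I | bus: BusRdX
[4] P1: load  L0 | P0:I, P1:S(87), P2:S(87) | bus: none
[5] P2: load  L0 | P0:I, P1:S(87), P2:S(87) | bus: none
[6] P0: load  L0 | P0:S(87), P1:S(87), P2:S(87) | bus: BusRd
[7] P1: load  L0 | P0:S(87), P1:S(87), P2:S(87) | bus: none
[8] P1: store L2 := 87 | P0:I, P1:M(87), P2:I | bus: BusRdX,Flush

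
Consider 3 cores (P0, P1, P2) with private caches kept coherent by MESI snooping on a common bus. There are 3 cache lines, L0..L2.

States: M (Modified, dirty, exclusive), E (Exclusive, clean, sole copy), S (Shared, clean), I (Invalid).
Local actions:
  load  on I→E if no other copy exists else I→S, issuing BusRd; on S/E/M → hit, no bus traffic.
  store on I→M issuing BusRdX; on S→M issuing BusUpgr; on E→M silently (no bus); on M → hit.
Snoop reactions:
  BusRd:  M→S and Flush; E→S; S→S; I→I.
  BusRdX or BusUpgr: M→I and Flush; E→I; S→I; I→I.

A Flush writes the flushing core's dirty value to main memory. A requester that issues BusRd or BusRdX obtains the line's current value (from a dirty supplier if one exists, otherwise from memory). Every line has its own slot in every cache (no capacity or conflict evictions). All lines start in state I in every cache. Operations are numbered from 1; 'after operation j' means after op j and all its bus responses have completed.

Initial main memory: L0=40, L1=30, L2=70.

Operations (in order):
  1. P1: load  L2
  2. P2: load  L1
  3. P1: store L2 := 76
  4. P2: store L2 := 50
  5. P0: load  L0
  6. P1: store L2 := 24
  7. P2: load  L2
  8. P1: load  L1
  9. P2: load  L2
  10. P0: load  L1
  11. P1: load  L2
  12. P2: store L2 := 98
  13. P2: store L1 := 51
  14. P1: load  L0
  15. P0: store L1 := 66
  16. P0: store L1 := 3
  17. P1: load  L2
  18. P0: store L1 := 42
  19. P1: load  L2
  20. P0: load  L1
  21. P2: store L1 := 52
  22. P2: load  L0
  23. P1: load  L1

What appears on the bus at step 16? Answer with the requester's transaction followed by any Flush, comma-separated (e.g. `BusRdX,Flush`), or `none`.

step 1: P1: load  L2  ⟶  IEI  (L2)  txn=BusRd  M[L2]=70
step 2: P2: load  L1  ⟶  IIE  (L1)  txn=BusRd  M[L1]=30
step 3: P1: store L2 := 76  ⟶  IMI  (L2)  txn=∅  M[L2]=70
step 4: P2: store L2 := 50  ⟶  IIM  (L2)  txn=BusRdX+Flush  M[L2]=76
step 5: P0: load  L0  ⟶  EII  (L0)  txn=BusRd  M[L0]=40
step 6: P1: store L2 := 24  ⟶  IMI  (L2)  txn=BusRdX+Flush  M[L2]=50
step 7: P2: load  L2  ⟶  ISS  (L2)  txn=BusRd+Flush  M[L2]=24
step 8: P1: load  L1  ⟶  ISS  (L1)  txn=BusRd  M[L1]=30
step 9: P2: load  L2  ⟶  ISS  (L2)  txn=∅  M[L2]=24
step 10: P0: load  L1  ⟶  SSS  (L1)  txn=BusRd  M[L1]=30
step 11: P1: load  L2  ⟶  ISS  (L2)  txn=∅  M[L2]=24
step 12: P2: store L2 := 98  ⟶  IIM  (L2)  txn=BusUpgr  M[L2]=24
step 13: P2: store L1 := 51  ⟶  IIM  (L1)  txn=BusUpgr  M[L1]=30
step 14: P1: load  L0  ⟶  SSI  (L0)  txn=BusRd  M[L0]=40
step 15: P0: store L1 := 66  ⟶  MII  (L1)  txn=BusRdX+Flush  M[L1]=51
step 16: P0: store L1 := 3  ⟶  MII  (L1)  txn=∅  M[L1]=51
step 17: P1: load  L2  ⟶  ISS  (L2)  txn=BusRd+Flush  M[L2]=98
step 18: P0: store L1 := 42  ⟶  MII  (L1)  txn=∅  M[L1]=51
step 19: P1: load  L2  ⟶  ISS  (L2)  txn=∅  M[L2]=98
step 20: P0: load  L1  ⟶  MII  (L1)  txn=∅  M[L1]=51
step 21: P2: store L1 := 52  ⟶  IIM  (L1)  txn=BusRdX+Flush  M[L1]=42
step 22: P2: load  L0  ⟶  SSS  (L0)  txn=BusRd  M[L0]=40
step 23: P1: load  L1  ⟶  ISS  (L1)  txn=BusRd+Flush  M[L1]=52

bus = none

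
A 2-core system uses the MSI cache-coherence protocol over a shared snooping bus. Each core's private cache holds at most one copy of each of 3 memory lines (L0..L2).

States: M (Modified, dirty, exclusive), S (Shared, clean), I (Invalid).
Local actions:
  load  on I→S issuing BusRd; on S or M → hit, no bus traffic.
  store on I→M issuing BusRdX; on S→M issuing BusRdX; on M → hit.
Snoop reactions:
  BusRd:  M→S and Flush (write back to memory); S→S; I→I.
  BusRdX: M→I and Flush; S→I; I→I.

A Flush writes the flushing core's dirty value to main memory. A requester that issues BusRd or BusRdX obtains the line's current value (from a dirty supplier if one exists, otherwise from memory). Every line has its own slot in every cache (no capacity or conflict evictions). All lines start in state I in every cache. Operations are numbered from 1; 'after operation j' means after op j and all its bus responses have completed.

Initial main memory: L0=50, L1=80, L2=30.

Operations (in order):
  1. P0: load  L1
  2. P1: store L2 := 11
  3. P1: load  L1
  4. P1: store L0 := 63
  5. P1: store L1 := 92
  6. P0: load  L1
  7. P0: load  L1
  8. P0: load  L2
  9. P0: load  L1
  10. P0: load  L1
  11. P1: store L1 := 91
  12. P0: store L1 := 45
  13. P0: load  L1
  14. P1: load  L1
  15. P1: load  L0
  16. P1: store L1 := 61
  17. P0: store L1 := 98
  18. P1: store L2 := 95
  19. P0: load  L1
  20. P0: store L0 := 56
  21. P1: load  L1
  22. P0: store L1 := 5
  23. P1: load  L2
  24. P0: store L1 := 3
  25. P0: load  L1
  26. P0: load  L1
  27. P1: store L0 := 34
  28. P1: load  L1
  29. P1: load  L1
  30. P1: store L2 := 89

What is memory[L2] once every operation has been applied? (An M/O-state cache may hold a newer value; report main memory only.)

[1] P0: load  L1 | P0:S(80), P1:I | bus: BusRd
[2] P1: store L2 := 11 | P0:I, P1:M(11) | bus: BusRdX
[3] P1: load  L1 | P0:S(80), P1:S(80) | bus: BusRd
[4] P1: store L0 := 63 | P0:I, P1:M(63) | bus: BusRdX
[5] P1: store L1 := 92 | P0:I, P1:M(92) | bus: BusRdX
[6] P0: load  L1 | P0:S(92), P1:S(92) | bus: BusRd,Flush
[7] P0: load  L1 | P0:S(92), P1:S(92) | bus: none
[8] P0: load  L2 | P0:S(11), P1:S(11) | bus: BusRd,Flush
[9] P0: load  L1 | P0:S(92), P1:S(92) | bus: none
[10] P0: load  L1 | P0:S(92), P1:S(92) | bus: none
[11] P1: store L1 := 91 | P0:I, P1:M(91) | bus: BusRdX
[12] P0: store L1 := 45 | P0:M(45), P1:I | bus: BusRdX,Flush
[13] P0: load  L1 | P0:M(45), P1:I | bus: none
[14] P1: load  L1 | P0:S(45), P1:S(45) | bus: BusRd,Flush
[15] P1: load  L0 | P0:I, P1:M(63) | bus: none
[16] P1: store L1 := 61 | P0:I, P1:M(61) | bus: BusRdX
[17] P0: store L1 := 98 | P0:M(98), P1:I | bus: BusRdX,Flush
[18] P1: store L2 := 95 | P0:I, P1:M(95) | bus: BusRdX
[19] P0: load  L1 | P0:M(98), P1:I | bus: none
[20] P0: store L0 := 56 | P0:M(56), P1:I | bus: BusRdX,Flush
[21] P1: load  L1 | P0:S(98), P1:S(98) | bus: BusRd,Flush
[22] P0: store L1 := 5 | P0:M(5), P1:I | bus: BusRdX
[23] P1: load  L2 | P0:I, P1:M(95) | bus: none
[24] P0: store L1 := 3 | P0:M(3), P1:I | bus: none
[25] P0: load  L1 | P0:M(3), P1:I | bus: none
[26] P0: load  L1 | P0:M(3), P1:I | bus: none
[27] P1: store L0 := 34 | P0:I, P1:M(34) | bus: BusRdX,Flush
[28] P1: load  L1 | P0:S(3), P1:S(3) | bus: BusRd,Flush
[29] P1: load  L1 | P0:S(3), P1:S(3) | bus: none
[30] P1: store L2 := 89 | P0:I, P1:M(89) | bus: none

memory[L2] = 11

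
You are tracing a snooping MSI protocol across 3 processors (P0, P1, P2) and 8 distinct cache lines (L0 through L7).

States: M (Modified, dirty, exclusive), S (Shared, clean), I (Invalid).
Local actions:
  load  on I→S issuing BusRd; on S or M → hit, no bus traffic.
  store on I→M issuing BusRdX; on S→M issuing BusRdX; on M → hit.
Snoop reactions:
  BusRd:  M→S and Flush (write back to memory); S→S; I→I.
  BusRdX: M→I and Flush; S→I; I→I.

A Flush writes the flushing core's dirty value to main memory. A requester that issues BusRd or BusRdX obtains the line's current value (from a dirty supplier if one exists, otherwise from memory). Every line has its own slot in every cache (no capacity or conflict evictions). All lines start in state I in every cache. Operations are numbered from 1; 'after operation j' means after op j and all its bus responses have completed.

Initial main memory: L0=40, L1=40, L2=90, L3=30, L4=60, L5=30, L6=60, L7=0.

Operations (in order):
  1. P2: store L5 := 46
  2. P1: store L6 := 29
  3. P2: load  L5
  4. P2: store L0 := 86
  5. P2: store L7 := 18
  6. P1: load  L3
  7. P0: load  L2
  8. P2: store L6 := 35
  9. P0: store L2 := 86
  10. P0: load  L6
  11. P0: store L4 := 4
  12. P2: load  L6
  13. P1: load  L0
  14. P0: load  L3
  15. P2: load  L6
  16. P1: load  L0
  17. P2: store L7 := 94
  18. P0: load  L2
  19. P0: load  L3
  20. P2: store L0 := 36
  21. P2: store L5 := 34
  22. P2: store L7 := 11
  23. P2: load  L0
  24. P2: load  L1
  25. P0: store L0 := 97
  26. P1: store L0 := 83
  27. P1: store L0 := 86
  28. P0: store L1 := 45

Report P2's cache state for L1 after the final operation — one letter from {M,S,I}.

  op1 P2: store L5 := 46 → I/I/M on L5; bus BusRdX; mem=30
  op2 P1: store L6 := 29 → I/M/I on L6; bus BusRdX; mem=60
  op3 P2: load  L5 → I/I/M on L5; bus (none); mem=30
  op4 P2: store L0 := 86 → I/I/M on L0; bus BusRdX; mem=40
  op5 P2: store L7 := 18 → I/I/M on L7; bus BusRdX; mem=0
  op6 P1: load  L3 → I/S/I on L3; bus BusRd; mem=30
  op7 P0: load  L2 → S/I/I on L2; bus BusRd; mem=90
  op8 P2: store L6 := 35 → I/I/M on L6; bus BusRdX Flush; mem=29
  op9 P0: store L2 := 86 → M/I/I on L2; bus BusRdX; mem=90
  op10 P0: load  L6 → S/I/S on L6; bus BusRd Flush; mem=35
  op11 P0: store L4 := 4 → M/I/I on L4; bus BusRdX; mem=60
  op12 P2: load  L6 → S/I/S on L6; bus (none); mem=35
  op13 P1: load  L0 → I/S/S on L0; bus BusRd Flush; mem=86
  op14 P0: load  L3 → S/S/I on L3; bus BusRd; mem=30
  op15 P2: load  L6 → S/I/S on L6; bus (none); mem=35
  op16 P1: load  L0 → I/S/S on L0; bus (none); mem=86
  op17 P2: store L7 := 94 → I/I/M on L7; bus (none); mem=0
  op18 P0: load  L2 → M/I/I on L2; bus (none); mem=90
  op19 P0: load  L3 → S/S/I on L3; bus (none); mem=30
  op20 P2: store L0 := 36 → I/I/M on L0; bus BusRdX; mem=86
  op21 P2: store L5 := 34 → I/I/M on L5; bus (none); mem=30
  op22 P2: store L7 := 11 → I/I/M on L7; bus (none); mem=0
  op23 P2: load  L0 → I/I/M on L0; bus (none); mem=86
  op24 P2: load  L1 → I/I/S on L1; bus BusRd; mem=40
  op25 P0: store L0 := 97 → M/I/I on L0; bus BusRdX Flush; mem=36
  op26 P1: store L0 := 83 → I/M/I on L0; bus BusRdX Flush; mem=97
  op27 P1: store L0 := 86 → I/M/I on L0; bus (none); mem=97
  op28 P0: store L1 := 45 → M/I/I on L1; bus BusRdX; mem=40

state = I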